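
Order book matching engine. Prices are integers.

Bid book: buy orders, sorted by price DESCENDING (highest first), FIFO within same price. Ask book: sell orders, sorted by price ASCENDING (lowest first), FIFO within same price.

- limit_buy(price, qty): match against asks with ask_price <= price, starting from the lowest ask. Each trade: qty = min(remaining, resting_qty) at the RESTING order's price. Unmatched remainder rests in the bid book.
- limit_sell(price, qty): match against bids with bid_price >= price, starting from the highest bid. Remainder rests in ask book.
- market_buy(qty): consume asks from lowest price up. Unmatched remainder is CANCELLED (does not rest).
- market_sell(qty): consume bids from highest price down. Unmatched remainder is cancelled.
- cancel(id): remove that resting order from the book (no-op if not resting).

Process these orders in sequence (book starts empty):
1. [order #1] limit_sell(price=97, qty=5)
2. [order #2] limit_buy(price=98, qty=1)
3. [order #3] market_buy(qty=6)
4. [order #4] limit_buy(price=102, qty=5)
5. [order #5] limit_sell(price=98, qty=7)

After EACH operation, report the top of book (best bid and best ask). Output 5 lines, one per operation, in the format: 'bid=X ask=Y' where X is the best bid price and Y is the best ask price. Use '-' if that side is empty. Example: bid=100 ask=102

Answer: bid=- ask=97
bid=- ask=97
bid=- ask=-
bid=102 ask=-
bid=- ask=98

Derivation:
After op 1 [order #1] limit_sell(price=97, qty=5): fills=none; bids=[-] asks=[#1:5@97]
After op 2 [order #2] limit_buy(price=98, qty=1): fills=#2x#1:1@97; bids=[-] asks=[#1:4@97]
After op 3 [order #3] market_buy(qty=6): fills=#3x#1:4@97; bids=[-] asks=[-]
After op 4 [order #4] limit_buy(price=102, qty=5): fills=none; bids=[#4:5@102] asks=[-]
After op 5 [order #5] limit_sell(price=98, qty=7): fills=#4x#5:5@102; bids=[-] asks=[#5:2@98]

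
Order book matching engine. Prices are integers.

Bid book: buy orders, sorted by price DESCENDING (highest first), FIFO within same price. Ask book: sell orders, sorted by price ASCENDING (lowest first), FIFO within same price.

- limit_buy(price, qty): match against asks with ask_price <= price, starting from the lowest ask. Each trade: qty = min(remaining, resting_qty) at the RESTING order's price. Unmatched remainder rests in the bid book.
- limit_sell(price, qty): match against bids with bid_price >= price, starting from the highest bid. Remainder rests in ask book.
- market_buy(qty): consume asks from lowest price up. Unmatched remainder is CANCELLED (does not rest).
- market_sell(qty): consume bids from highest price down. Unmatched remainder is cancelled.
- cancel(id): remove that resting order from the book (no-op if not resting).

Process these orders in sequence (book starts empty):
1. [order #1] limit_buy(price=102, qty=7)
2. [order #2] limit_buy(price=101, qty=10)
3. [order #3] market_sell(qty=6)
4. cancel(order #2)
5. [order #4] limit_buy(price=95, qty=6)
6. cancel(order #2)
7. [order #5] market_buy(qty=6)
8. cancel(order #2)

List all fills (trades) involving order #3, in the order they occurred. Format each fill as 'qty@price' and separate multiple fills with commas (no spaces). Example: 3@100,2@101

After op 1 [order #1] limit_buy(price=102, qty=7): fills=none; bids=[#1:7@102] asks=[-]
After op 2 [order #2] limit_buy(price=101, qty=10): fills=none; bids=[#1:7@102 #2:10@101] asks=[-]
After op 3 [order #3] market_sell(qty=6): fills=#1x#3:6@102; bids=[#1:1@102 #2:10@101] asks=[-]
After op 4 cancel(order #2): fills=none; bids=[#1:1@102] asks=[-]
After op 5 [order #4] limit_buy(price=95, qty=6): fills=none; bids=[#1:1@102 #4:6@95] asks=[-]
After op 6 cancel(order #2): fills=none; bids=[#1:1@102 #4:6@95] asks=[-]
After op 7 [order #5] market_buy(qty=6): fills=none; bids=[#1:1@102 #4:6@95] asks=[-]
After op 8 cancel(order #2): fills=none; bids=[#1:1@102 #4:6@95] asks=[-]

Answer: 6@102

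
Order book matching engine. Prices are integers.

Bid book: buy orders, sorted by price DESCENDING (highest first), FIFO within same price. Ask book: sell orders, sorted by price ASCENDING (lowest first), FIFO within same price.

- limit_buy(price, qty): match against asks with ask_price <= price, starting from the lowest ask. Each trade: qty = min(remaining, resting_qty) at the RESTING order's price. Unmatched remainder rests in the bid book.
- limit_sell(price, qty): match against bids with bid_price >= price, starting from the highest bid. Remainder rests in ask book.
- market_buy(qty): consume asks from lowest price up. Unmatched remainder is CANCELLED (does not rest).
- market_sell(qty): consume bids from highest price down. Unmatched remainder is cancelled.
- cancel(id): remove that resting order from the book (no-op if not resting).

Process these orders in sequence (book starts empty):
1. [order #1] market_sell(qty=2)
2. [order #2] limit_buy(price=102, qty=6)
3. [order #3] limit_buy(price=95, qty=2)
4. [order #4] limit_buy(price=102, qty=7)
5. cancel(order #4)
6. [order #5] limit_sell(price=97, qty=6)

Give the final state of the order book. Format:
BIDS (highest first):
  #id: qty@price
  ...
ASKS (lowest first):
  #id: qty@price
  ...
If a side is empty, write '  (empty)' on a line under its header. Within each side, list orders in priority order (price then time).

After op 1 [order #1] market_sell(qty=2): fills=none; bids=[-] asks=[-]
After op 2 [order #2] limit_buy(price=102, qty=6): fills=none; bids=[#2:6@102] asks=[-]
After op 3 [order #3] limit_buy(price=95, qty=2): fills=none; bids=[#2:6@102 #3:2@95] asks=[-]
After op 4 [order #4] limit_buy(price=102, qty=7): fills=none; bids=[#2:6@102 #4:7@102 #3:2@95] asks=[-]
After op 5 cancel(order #4): fills=none; bids=[#2:6@102 #3:2@95] asks=[-]
After op 6 [order #5] limit_sell(price=97, qty=6): fills=#2x#5:6@102; bids=[#3:2@95] asks=[-]

Answer: BIDS (highest first):
  #3: 2@95
ASKS (lowest first):
  (empty)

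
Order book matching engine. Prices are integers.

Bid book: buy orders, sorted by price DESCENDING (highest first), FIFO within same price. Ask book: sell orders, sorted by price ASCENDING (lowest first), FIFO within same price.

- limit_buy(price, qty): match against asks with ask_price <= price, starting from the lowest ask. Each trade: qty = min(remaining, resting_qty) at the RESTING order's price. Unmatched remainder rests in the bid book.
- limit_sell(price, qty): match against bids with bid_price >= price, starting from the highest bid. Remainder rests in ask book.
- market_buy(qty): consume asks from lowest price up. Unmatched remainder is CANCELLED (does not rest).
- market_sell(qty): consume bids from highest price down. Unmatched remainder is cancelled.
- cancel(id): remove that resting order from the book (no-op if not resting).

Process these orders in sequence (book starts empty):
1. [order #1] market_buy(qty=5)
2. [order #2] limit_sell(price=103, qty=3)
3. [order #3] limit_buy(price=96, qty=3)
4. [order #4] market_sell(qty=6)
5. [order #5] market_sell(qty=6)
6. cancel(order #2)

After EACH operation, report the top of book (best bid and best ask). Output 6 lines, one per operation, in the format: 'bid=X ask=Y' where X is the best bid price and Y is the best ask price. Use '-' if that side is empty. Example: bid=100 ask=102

After op 1 [order #1] market_buy(qty=5): fills=none; bids=[-] asks=[-]
After op 2 [order #2] limit_sell(price=103, qty=3): fills=none; bids=[-] asks=[#2:3@103]
After op 3 [order #3] limit_buy(price=96, qty=3): fills=none; bids=[#3:3@96] asks=[#2:3@103]
After op 4 [order #4] market_sell(qty=6): fills=#3x#4:3@96; bids=[-] asks=[#2:3@103]
After op 5 [order #5] market_sell(qty=6): fills=none; bids=[-] asks=[#2:3@103]
After op 6 cancel(order #2): fills=none; bids=[-] asks=[-]

Answer: bid=- ask=-
bid=- ask=103
bid=96 ask=103
bid=- ask=103
bid=- ask=103
bid=- ask=-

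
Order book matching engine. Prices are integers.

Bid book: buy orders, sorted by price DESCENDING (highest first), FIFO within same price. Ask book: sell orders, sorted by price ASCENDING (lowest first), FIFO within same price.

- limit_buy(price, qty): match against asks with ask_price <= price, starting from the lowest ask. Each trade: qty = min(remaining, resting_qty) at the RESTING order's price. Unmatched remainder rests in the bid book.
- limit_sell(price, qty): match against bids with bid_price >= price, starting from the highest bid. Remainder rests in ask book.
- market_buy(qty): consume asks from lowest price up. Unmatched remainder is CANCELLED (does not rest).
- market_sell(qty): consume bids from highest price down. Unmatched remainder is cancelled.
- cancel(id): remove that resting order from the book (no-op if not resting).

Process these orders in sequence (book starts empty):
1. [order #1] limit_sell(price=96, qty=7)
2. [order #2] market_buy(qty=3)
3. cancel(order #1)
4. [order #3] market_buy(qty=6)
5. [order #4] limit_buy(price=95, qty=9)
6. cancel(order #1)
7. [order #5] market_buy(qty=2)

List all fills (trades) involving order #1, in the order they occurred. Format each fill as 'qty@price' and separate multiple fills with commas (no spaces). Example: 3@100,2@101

Answer: 3@96

Derivation:
After op 1 [order #1] limit_sell(price=96, qty=7): fills=none; bids=[-] asks=[#1:7@96]
After op 2 [order #2] market_buy(qty=3): fills=#2x#1:3@96; bids=[-] asks=[#1:4@96]
After op 3 cancel(order #1): fills=none; bids=[-] asks=[-]
After op 4 [order #3] market_buy(qty=6): fills=none; bids=[-] asks=[-]
After op 5 [order #4] limit_buy(price=95, qty=9): fills=none; bids=[#4:9@95] asks=[-]
After op 6 cancel(order #1): fills=none; bids=[#4:9@95] asks=[-]
After op 7 [order #5] market_buy(qty=2): fills=none; bids=[#4:9@95] asks=[-]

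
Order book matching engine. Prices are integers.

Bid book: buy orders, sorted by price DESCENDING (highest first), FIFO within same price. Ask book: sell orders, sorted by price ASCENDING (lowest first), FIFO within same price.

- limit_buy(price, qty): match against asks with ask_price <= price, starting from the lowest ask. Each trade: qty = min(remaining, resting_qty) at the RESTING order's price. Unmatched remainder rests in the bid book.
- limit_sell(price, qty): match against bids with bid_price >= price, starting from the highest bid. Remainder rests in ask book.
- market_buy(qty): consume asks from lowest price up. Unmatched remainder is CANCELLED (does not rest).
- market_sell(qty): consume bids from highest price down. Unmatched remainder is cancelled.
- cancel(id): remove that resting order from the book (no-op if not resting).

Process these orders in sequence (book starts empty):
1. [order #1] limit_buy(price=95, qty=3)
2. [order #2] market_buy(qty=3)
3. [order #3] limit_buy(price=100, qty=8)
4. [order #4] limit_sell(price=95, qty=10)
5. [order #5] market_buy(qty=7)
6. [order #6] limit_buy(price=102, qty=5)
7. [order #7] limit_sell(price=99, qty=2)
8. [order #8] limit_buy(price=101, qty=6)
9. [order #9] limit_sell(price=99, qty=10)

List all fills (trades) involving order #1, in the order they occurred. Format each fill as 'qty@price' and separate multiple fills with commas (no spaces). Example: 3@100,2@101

After op 1 [order #1] limit_buy(price=95, qty=3): fills=none; bids=[#1:3@95] asks=[-]
After op 2 [order #2] market_buy(qty=3): fills=none; bids=[#1:3@95] asks=[-]
After op 3 [order #3] limit_buy(price=100, qty=8): fills=none; bids=[#3:8@100 #1:3@95] asks=[-]
After op 4 [order #4] limit_sell(price=95, qty=10): fills=#3x#4:8@100 #1x#4:2@95; bids=[#1:1@95] asks=[-]
After op 5 [order #5] market_buy(qty=7): fills=none; bids=[#1:1@95] asks=[-]
After op 6 [order #6] limit_buy(price=102, qty=5): fills=none; bids=[#6:5@102 #1:1@95] asks=[-]
After op 7 [order #7] limit_sell(price=99, qty=2): fills=#6x#7:2@102; bids=[#6:3@102 #1:1@95] asks=[-]
After op 8 [order #8] limit_buy(price=101, qty=6): fills=none; bids=[#6:3@102 #8:6@101 #1:1@95] asks=[-]
After op 9 [order #9] limit_sell(price=99, qty=10): fills=#6x#9:3@102 #8x#9:6@101; bids=[#1:1@95] asks=[#9:1@99]

Answer: 2@95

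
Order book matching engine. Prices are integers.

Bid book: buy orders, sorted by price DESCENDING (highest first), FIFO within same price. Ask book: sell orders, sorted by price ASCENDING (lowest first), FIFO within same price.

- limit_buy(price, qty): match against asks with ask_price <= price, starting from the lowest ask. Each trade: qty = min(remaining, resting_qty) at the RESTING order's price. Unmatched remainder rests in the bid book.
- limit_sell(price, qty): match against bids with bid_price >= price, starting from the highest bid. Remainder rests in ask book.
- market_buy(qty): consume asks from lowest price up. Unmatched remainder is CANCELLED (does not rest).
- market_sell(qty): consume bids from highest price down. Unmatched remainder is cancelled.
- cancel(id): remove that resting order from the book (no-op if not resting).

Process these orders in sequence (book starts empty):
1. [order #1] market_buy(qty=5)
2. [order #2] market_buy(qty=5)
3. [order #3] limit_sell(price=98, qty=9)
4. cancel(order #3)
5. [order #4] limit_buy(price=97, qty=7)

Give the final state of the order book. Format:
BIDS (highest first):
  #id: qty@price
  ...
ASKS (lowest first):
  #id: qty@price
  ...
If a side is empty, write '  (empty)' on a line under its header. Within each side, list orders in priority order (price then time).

After op 1 [order #1] market_buy(qty=5): fills=none; bids=[-] asks=[-]
After op 2 [order #2] market_buy(qty=5): fills=none; bids=[-] asks=[-]
After op 3 [order #3] limit_sell(price=98, qty=9): fills=none; bids=[-] asks=[#3:9@98]
After op 4 cancel(order #3): fills=none; bids=[-] asks=[-]
After op 5 [order #4] limit_buy(price=97, qty=7): fills=none; bids=[#4:7@97] asks=[-]

Answer: BIDS (highest first):
  #4: 7@97
ASKS (lowest first):
  (empty)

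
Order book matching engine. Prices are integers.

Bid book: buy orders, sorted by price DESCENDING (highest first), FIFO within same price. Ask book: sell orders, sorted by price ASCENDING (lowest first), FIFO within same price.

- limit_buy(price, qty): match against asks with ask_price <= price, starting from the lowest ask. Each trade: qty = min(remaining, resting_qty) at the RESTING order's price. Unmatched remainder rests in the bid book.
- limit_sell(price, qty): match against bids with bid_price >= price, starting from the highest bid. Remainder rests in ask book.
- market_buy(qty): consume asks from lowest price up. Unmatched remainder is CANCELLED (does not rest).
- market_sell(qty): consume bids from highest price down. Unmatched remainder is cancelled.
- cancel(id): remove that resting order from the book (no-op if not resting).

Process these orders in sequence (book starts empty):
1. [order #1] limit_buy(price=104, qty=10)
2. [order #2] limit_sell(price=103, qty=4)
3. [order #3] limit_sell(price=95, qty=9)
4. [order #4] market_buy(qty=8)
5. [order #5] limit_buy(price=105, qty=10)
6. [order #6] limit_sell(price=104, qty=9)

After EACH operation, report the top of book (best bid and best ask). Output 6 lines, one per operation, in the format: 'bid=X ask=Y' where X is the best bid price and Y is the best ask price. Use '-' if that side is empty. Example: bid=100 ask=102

Answer: bid=104 ask=-
bid=104 ask=-
bid=- ask=95
bid=- ask=-
bid=105 ask=-
bid=105 ask=-

Derivation:
After op 1 [order #1] limit_buy(price=104, qty=10): fills=none; bids=[#1:10@104] asks=[-]
After op 2 [order #2] limit_sell(price=103, qty=4): fills=#1x#2:4@104; bids=[#1:6@104] asks=[-]
After op 3 [order #3] limit_sell(price=95, qty=9): fills=#1x#3:6@104; bids=[-] asks=[#3:3@95]
After op 4 [order #4] market_buy(qty=8): fills=#4x#3:3@95; bids=[-] asks=[-]
After op 5 [order #5] limit_buy(price=105, qty=10): fills=none; bids=[#5:10@105] asks=[-]
After op 6 [order #6] limit_sell(price=104, qty=9): fills=#5x#6:9@105; bids=[#5:1@105] asks=[-]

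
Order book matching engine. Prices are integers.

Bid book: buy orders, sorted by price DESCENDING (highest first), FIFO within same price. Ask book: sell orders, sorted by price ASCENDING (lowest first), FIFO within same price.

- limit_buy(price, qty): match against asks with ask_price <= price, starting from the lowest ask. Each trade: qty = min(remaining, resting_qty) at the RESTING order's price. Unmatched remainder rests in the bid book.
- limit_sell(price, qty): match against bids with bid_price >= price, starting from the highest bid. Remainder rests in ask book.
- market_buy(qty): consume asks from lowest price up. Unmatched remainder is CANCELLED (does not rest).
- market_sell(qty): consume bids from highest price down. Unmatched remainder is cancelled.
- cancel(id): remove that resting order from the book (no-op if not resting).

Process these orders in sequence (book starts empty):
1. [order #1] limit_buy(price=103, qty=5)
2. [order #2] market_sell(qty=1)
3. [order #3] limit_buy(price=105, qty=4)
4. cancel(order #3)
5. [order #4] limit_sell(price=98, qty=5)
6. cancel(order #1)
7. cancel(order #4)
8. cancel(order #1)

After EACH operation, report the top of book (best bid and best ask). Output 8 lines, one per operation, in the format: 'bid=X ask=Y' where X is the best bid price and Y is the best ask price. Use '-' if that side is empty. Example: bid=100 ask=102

After op 1 [order #1] limit_buy(price=103, qty=5): fills=none; bids=[#1:5@103] asks=[-]
After op 2 [order #2] market_sell(qty=1): fills=#1x#2:1@103; bids=[#1:4@103] asks=[-]
After op 3 [order #3] limit_buy(price=105, qty=4): fills=none; bids=[#3:4@105 #1:4@103] asks=[-]
After op 4 cancel(order #3): fills=none; bids=[#1:4@103] asks=[-]
After op 5 [order #4] limit_sell(price=98, qty=5): fills=#1x#4:4@103; bids=[-] asks=[#4:1@98]
After op 6 cancel(order #1): fills=none; bids=[-] asks=[#4:1@98]
After op 7 cancel(order #4): fills=none; bids=[-] asks=[-]
After op 8 cancel(order #1): fills=none; bids=[-] asks=[-]

Answer: bid=103 ask=-
bid=103 ask=-
bid=105 ask=-
bid=103 ask=-
bid=- ask=98
bid=- ask=98
bid=- ask=-
bid=- ask=-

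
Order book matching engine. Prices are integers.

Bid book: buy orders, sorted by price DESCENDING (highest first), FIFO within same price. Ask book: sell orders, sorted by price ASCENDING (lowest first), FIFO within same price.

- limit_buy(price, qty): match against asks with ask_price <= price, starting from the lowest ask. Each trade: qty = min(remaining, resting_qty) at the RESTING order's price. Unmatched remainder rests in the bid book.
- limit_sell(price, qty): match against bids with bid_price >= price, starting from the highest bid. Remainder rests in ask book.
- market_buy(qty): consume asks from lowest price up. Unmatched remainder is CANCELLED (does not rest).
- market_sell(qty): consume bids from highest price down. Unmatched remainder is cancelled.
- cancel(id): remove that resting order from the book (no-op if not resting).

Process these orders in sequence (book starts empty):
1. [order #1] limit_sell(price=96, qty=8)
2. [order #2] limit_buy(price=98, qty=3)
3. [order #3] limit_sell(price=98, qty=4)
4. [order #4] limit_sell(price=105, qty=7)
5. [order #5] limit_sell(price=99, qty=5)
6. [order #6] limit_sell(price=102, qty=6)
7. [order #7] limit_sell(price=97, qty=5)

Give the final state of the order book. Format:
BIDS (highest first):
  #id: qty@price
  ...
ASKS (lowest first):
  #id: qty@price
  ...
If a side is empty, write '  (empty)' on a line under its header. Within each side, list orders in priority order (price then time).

After op 1 [order #1] limit_sell(price=96, qty=8): fills=none; bids=[-] asks=[#1:8@96]
After op 2 [order #2] limit_buy(price=98, qty=3): fills=#2x#1:3@96; bids=[-] asks=[#1:5@96]
After op 3 [order #3] limit_sell(price=98, qty=4): fills=none; bids=[-] asks=[#1:5@96 #3:4@98]
After op 4 [order #4] limit_sell(price=105, qty=7): fills=none; bids=[-] asks=[#1:5@96 #3:4@98 #4:7@105]
After op 5 [order #5] limit_sell(price=99, qty=5): fills=none; bids=[-] asks=[#1:5@96 #3:4@98 #5:5@99 #4:7@105]
After op 6 [order #6] limit_sell(price=102, qty=6): fills=none; bids=[-] asks=[#1:5@96 #3:4@98 #5:5@99 #6:6@102 #4:7@105]
After op 7 [order #7] limit_sell(price=97, qty=5): fills=none; bids=[-] asks=[#1:5@96 #7:5@97 #3:4@98 #5:5@99 #6:6@102 #4:7@105]

Answer: BIDS (highest first):
  (empty)
ASKS (lowest first):
  #1: 5@96
  #7: 5@97
  #3: 4@98
  #5: 5@99
  #6: 6@102
  #4: 7@105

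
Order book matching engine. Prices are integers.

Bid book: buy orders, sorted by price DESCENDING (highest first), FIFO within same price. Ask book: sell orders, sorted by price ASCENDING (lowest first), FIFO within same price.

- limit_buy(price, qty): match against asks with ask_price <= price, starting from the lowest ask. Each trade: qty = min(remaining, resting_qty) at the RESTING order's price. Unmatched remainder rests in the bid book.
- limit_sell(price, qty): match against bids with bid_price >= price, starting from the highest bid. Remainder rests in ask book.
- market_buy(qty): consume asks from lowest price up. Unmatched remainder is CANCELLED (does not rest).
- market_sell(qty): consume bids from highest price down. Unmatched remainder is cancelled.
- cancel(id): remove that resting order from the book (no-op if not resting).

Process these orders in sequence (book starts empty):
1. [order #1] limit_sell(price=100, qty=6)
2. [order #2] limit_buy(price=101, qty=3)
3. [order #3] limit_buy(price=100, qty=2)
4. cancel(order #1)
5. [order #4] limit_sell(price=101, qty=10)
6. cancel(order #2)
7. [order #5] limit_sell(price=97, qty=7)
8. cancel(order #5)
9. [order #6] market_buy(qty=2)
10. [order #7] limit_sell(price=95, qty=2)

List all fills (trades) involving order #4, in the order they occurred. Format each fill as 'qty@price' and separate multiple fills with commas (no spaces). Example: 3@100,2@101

Answer: 2@101

Derivation:
After op 1 [order #1] limit_sell(price=100, qty=6): fills=none; bids=[-] asks=[#1:6@100]
After op 2 [order #2] limit_buy(price=101, qty=3): fills=#2x#1:3@100; bids=[-] asks=[#1:3@100]
After op 3 [order #3] limit_buy(price=100, qty=2): fills=#3x#1:2@100; bids=[-] asks=[#1:1@100]
After op 4 cancel(order #1): fills=none; bids=[-] asks=[-]
After op 5 [order #4] limit_sell(price=101, qty=10): fills=none; bids=[-] asks=[#4:10@101]
After op 6 cancel(order #2): fills=none; bids=[-] asks=[#4:10@101]
After op 7 [order #5] limit_sell(price=97, qty=7): fills=none; bids=[-] asks=[#5:7@97 #4:10@101]
After op 8 cancel(order #5): fills=none; bids=[-] asks=[#4:10@101]
After op 9 [order #6] market_buy(qty=2): fills=#6x#4:2@101; bids=[-] asks=[#4:8@101]
After op 10 [order #7] limit_sell(price=95, qty=2): fills=none; bids=[-] asks=[#7:2@95 #4:8@101]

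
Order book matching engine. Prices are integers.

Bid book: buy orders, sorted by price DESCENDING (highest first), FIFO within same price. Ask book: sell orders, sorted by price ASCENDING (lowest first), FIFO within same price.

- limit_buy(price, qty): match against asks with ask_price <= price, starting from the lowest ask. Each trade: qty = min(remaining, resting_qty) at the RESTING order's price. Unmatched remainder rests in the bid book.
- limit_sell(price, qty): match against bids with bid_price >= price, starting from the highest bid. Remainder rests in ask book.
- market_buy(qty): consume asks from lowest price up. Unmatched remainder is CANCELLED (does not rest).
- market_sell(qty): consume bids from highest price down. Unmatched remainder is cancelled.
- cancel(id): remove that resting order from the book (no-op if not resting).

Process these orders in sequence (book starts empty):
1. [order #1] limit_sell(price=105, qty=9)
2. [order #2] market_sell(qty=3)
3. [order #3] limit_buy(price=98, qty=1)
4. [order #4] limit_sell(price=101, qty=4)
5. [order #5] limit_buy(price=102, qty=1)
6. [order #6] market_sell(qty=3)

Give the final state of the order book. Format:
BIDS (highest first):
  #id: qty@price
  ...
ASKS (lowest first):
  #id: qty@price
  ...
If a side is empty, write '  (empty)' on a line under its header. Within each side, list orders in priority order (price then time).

Answer: BIDS (highest first):
  (empty)
ASKS (lowest first):
  #4: 3@101
  #1: 9@105

Derivation:
After op 1 [order #1] limit_sell(price=105, qty=9): fills=none; bids=[-] asks=[#1:9@105]
After op 2 [order #2] market_sell(qty=3): fills=none; bids=[-] asks=[#1:9@105]
After op 3 [order #3] limit_buy(price=98, qty=1): fills=none; bids=[#3:1@98] asks=[#1:9@105]
After op 4 [order #4] limit_sell(price=101, qty=4): fills=none; bids=[#3:1@98] asks=[#4:4@101 #1:9@105]
After op 5 [order #5] limit_buy(price=102, qty=1): fills=#5x#4:1@101; bids=[#3:1@98] asks=[#4:3@101 #1:9@105]
After op 6 [order #6] market_sell(qty=3): fills=#3x#6:1@98; bids=[-] asks=[#4:3@101 #1:9@105]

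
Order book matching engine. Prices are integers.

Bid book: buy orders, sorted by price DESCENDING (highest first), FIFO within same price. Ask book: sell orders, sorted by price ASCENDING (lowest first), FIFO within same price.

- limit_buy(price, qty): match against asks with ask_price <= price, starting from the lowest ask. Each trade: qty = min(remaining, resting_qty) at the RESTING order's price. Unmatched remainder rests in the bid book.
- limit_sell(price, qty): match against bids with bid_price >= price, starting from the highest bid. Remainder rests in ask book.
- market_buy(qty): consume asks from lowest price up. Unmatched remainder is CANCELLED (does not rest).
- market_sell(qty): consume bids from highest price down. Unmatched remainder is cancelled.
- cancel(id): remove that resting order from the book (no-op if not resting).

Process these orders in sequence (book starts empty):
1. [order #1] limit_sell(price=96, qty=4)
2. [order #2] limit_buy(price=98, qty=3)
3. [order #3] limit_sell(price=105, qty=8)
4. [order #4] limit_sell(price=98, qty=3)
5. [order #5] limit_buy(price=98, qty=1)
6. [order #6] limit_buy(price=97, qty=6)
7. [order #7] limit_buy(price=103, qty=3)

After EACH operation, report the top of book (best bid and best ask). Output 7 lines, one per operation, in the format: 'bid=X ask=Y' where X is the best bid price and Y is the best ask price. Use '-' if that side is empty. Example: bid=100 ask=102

Answer: bid=- ask=96
bid=- ask=96
bid=- ask=96
bid=- ask=96
bid=- ask=98
bid=97 ask=98
bid=97 ask=105

Derivation:
After op 1 [order #1] limit_sell(price=96, qty=4): fills=none; bids=[-] asks=[#1:4@96]
After op 2 [order #2] limit_buy(price=98, qty=3): fills=#2x#1:3@96; bids=[-] asks=[#1:1@96]
After op 3 [order #3] limit_sell(price=105, qty=8): fills=none; bids=[-] asks=[#1:1@96 #3:8@105]
After op 4 [order #4] limit_sell(price=98, qty=3): fills=none; bids=[-] asks=[#1:1@96 #4:3@98 #3:8@105]
After op 5 [order #5] limit_buy(price=98, qty=1): fills=#5x#1:1@96; bids=[-] asks=[#4:3@98 #3:8@105]
After op 6 [order #6] limit_buy(price=97, qty=6): fills=none; bids=[#6:6@97] asks=[#4:3@98 #3:8@105]
After op 7 [order #7] limit_buy(price=103, qty=3): fills=#7x#4:3@98; bids=[#6:6@97] asks=[#3:8@105]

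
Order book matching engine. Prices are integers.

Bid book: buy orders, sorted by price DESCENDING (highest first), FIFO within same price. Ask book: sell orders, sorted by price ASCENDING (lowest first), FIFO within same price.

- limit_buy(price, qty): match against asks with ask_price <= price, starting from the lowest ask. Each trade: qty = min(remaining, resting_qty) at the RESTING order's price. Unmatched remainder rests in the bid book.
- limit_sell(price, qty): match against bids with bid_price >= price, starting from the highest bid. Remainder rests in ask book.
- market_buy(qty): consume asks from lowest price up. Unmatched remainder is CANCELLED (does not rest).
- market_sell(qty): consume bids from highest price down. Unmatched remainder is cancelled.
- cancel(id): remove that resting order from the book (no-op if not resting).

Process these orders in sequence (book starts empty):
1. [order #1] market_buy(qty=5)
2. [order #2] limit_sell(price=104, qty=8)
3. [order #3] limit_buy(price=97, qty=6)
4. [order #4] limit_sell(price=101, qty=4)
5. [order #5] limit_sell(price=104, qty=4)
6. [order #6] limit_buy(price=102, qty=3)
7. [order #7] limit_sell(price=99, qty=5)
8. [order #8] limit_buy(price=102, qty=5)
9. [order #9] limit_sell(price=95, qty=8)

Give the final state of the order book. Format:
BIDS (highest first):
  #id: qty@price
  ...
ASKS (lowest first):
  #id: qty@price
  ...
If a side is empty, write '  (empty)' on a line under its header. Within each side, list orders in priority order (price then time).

Answer: BIDS (highest first):
  (empty)
ASKS (lowest first):
  #9: 2@95
  #4: 1@101
  #2: 8@104
  #5: 4@104

Derivation:
After op 1 [order #1] market_buy(qty=5): fills=none; bids=[-] asks=[-]
After op 2 [order #2] limit_sell(price=104, qty=8): fills=none; bids=[-] asks=[#2:8@104]
After op 3 [order #3] limit_buy(price=97, qty=6): fills=none; bids=[#3:6@97] asks=[#2:8@104]
After op 4 [order #4] limit_sell(price=101, qty=4): fills=none; bids=[#3:6@97] asks=[#4:4@101 #2:8@104]
After op 5 [order #5] limit_sell(price=104, qty=4): fills=none; bids=[#3:6@97] asks=[#4:4@101 #2:8@104 #5:4@104]
After op 6 [order #6] limit_buy(price=102, qty=3): fills=#6x#4:3@101; bids=[#3:6@97] asks=[#4:1@101 #2:8@104 #5:4@104]
After op 7 [order #7] limit_sell(price=99, qty=5): fills=none; bids=[#3:6@97] asks=[#7:5@99 #4:1@101 #2:8@104 #5:4@104]
After op 8 [order #8] limit_buy(price=102, qty=5): fills=#8x#7:5@99; bids=[#3:6@97] asks=[#4:1@101 #2:8@104 #5:4@104]
After op 9 [order #9] limit_sell(price=95, qty=8): fills=#3x#9:6@97; bids=[-] asks=[#9:2@95 #4:1@101 #2:8@104 #5:4@104]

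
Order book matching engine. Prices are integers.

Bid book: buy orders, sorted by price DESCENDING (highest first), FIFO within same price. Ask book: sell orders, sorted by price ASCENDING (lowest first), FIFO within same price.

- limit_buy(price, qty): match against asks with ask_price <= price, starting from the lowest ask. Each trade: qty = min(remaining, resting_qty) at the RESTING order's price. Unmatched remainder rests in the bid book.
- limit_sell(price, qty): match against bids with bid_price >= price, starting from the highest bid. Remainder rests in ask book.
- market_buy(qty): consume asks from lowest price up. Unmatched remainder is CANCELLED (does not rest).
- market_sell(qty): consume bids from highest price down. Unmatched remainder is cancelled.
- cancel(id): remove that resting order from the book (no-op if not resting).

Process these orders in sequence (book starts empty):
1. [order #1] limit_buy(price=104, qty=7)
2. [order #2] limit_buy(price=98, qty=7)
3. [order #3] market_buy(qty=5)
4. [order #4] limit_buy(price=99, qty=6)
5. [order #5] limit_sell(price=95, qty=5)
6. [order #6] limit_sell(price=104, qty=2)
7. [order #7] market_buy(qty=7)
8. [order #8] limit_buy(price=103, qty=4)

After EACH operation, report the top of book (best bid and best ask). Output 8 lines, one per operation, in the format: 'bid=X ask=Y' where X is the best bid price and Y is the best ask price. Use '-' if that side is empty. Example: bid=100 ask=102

After op 1 [order #1] limit_buy(price=104, qty=7): fills=none; bids=[#1:7@104] asks=[-]
After op 2 [order #2] limit_buy(price=98, qty=7): fills=none; bids=[#1:7@104 #2:7@98] asks=[-]
After op 3 [order #3] market_buy(qty=5): fills=none; bids=[#1:7@104 #2:7@98] asks=[-]
After op 4 [order #4] limit_buy(price=99, qty=6): fills=none; bids=[#1:7@104 #4:6@99 #2:7@98] asks=[-]
After op 5 [order #5] limit_sell(price=95, qty=5): fills=#1x#5:5@104; bids=[#1:2@104 #4:6@99 #2:7@98] asks=[-]
After op 6 [order #6] limit_sell(price=104, qty=2): fills=#1x#6:2@104; bids=[#4:6@99 #2:7@98] asks=[-]
After op 7 [order #7] market_buy(qty=7): fills=none; bids=[#4:6@99 #2:7@98] asks=[-]
After op 8 [order #8] limit_buy(price=103, qty=4): fills=none; bids=[#8:4@103 #4:6@99 #2:7@98] asks=[-]

Answer: bid=104 ask=-
bid=104 ask=-
bid=104 ask=-
bid=104 ask=-
bid=104 ask=-
bid=99 ask=-
bid=99 ask=-
bid=103 ask=-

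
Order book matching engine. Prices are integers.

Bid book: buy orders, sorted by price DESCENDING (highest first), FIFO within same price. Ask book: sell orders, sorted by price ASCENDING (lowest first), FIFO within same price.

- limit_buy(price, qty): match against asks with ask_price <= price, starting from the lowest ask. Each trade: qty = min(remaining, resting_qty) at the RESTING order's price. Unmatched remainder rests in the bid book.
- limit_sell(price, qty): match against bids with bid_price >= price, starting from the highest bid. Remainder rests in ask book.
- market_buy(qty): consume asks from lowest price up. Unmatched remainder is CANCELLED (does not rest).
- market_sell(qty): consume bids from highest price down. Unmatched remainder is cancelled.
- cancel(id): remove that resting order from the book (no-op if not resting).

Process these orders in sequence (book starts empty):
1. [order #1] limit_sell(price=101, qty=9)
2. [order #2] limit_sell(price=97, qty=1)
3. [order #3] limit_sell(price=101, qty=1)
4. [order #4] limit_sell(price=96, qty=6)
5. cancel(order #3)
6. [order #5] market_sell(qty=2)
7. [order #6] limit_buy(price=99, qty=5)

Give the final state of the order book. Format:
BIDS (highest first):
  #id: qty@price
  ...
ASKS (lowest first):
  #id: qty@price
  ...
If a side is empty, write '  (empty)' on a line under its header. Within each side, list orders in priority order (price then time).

Answer: BIDS (highest first):
  (empty)
ASKS (lowest first):
  #4: 1@96
  #2: 1@97
  #1: 9@101

Derivation:
After op 1 [order #1] limit_sell(price=101, qty=9): fills=none; bids=[-] asks=[#1:9@101]
After op 2 [order #2] limit_sell(price=97, qty=1): fills=none; bids=[-] asks=[#2:1@97 #1:9@101]
After op 3 [order #3] limit_sell(price=101, qty=1): fills=none; bids=[-] asks=[#2:1@97 #1:9@101 #3:1@101]
After op 4 [order #4] limit_sell(price=96, qty=6): fills=none; bids=[-] asks=[#4:6@96 #2:1@97 #1:9@101 #3:1@101]
After op 5 cancel(order #3): fills=none; bids=[-] asks=[#4:6@96 #2:1@97 #1:9@101]
After op 6 [order #5] market_sell(qty=2): fills=none; bids=[-] asks=[#4:6@96 #2:1@97 #1:9@101]
After op 7 [order #6] limit_buy(price=99, qty=5): fills=#6x#4:5@96; bids=[-] asks=[#4:1@96 #2:1@97 #1:9@101]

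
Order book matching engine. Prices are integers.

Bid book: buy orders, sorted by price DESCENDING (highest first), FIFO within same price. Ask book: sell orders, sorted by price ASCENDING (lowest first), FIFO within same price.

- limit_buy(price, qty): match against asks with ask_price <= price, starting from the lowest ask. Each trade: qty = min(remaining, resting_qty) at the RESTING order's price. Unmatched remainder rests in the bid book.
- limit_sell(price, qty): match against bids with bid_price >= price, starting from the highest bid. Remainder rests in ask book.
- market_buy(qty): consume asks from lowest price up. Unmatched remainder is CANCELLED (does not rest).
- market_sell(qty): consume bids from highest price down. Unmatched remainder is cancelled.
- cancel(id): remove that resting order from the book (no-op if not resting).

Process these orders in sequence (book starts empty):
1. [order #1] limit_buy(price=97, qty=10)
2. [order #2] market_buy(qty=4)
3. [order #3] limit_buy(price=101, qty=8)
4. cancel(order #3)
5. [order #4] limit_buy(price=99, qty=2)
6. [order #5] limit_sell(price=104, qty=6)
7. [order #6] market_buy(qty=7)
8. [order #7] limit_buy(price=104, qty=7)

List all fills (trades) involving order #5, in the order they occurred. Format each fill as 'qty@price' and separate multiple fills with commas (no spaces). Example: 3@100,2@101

After op 1 [order #1] limit_buy(price=97, qty=10): fills=none; bids=[#1:10@97] asks=[-]
After op 2 [order #2] market_buy(qty=4): fills=none; bids=[#1:10@97] asks=[-]
After op 3 [order #3] limit_buy(price=101, qty=8): fills=none; bids=[#3:8@101 #1:10@97] asks=[-]
After op 4 cancel(order #3): fills=none; bids=[#1:10@97] asks=[-]
After op 5 [order #4] limit_buy(price=99, qty=2): fills=none; bids=[#4:2@99 #1:10@97] asks=[-]
After op 6 [order #5] limit_sell(price=104, qty=6): fills=none; bids=[#4:2@99 #1:10@97] asks=[#5:6@104]
After op 7 [order #6] market_buy(qty=7): fills=#6x#5:6@104; bids=[#4:2@99 #1:10@97] asks=[-]
After op 8 [order #7] limit_buy(price=104, qty=7): fills=none; bids=[#7:7@104 #4:2@99 #1:10@97] asks=[-]

Answer: 6@104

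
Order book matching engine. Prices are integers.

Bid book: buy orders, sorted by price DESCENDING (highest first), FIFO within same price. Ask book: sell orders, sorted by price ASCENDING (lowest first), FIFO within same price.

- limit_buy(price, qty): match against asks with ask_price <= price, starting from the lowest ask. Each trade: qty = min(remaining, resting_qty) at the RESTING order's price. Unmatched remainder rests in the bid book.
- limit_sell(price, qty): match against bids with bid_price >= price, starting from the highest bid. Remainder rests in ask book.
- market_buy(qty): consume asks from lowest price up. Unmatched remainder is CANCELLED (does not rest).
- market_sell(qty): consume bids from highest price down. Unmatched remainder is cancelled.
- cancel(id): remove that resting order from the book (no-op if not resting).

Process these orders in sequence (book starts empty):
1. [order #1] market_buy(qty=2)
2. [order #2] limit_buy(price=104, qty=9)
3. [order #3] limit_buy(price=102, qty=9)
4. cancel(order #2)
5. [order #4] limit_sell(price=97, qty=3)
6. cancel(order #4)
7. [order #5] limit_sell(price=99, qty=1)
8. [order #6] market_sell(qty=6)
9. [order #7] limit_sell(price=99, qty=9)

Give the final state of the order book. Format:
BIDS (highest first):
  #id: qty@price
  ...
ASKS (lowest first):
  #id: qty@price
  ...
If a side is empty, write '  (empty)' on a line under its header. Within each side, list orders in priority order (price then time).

Answer: BIDS (highest first):
  (empty)
ASKS (lowest first):
  #7: 9@99

Derivation:
After op 1 [order #1] market_buy(qty=2): fills=none; bids=[-] asks=[-]
After op 2 [order #2] limit_buy(price=104, qty=9): fills=none; bids=[#2:9@104] asks=[-]
After op 3 [order #3] limit_buy(price=102, qty=9): fills=none; bids=[#2:9@104 #3:9@102] asks=[-]
After op 4 cancel(order #2): fills=none; bids=[#3:9@102] asks=[-]
After op 5 [order #4] limit_sell(price=97, qty=3): fills=#3x#4:3@102; bids=[#3:6@102] asks=[-]
After op 6 cancel(order #4): fills=none; bids=[#3:6@102] asks=[-]
After op 7 [order #5] limit_sell(price=99, qty=1): fills=#3x#5:1@102; bids=[#3:5@102] asks=[-]
After op 8 [order #6] market_sell(qty=6): fills=#3x#6:5@102; bids=[-] asks=[-]
After op 9 [order #7] limit_sell(price=99, qty=9): fills=none; bids=[-] asks=[#7:9@99]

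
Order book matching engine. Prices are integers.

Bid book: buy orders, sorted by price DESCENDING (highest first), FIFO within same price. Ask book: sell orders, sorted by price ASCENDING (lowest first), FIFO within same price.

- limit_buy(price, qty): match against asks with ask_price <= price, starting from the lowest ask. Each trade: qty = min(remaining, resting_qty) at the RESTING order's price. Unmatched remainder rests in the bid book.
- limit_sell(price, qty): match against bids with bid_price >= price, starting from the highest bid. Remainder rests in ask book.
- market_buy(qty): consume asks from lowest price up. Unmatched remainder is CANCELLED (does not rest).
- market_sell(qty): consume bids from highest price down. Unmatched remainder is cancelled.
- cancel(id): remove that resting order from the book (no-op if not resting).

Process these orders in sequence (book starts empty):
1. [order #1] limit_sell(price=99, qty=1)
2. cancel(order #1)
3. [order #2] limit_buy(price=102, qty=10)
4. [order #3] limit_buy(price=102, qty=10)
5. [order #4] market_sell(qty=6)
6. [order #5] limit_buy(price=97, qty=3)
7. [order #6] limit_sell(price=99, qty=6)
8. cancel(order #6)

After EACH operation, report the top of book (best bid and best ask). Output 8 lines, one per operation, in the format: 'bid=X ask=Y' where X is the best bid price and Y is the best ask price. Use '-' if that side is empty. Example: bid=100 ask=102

After op 1 [order #1] limit_sell(price=99, qty=1): fills=none; bids=[-] asks=[#1:1@99]
After op 2 cancel(order #1): fills=none; bids=[-] asks=[-]
After op 3 [order #2] limit_buy(price=102, qty=10): fills=none; bids=[#2:10@102] asks=[-]
After op 4 [order #3] limit_buy(price=102, qty=10): fills=none; bids=[#2:10@102 #3:10@102] asks=[-]
After op 5 [order #4] market_sell(qty=6): fills=#2x#4:6@102; bids=[#2:4@102 #3:10@102] asks=[-]
After op 6 [order #5] limit_buy(price=97, qty=3): fills=none; bids=[#2:4@102 #3:10@102 #5:3@97] asks=[-]
After op 7 [order #6] limit_sell(price=99, qty=6): fills=#2x#6:4@102 #3x#6:2@102; bids=[#3:8@102 #5:3@97] asks=[-]
After op 8 cancel(order #6): fills=none; bids=[#3:8@102 #5:3@97] asks=[-]

Answer: bid=- ask=99
bid=- ask=-
bid=102 ask=-
bid=102 ask=-
bid=102 ask=-
bid=102 ask=-
bid=102 ask=-
bid=102 ask=-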